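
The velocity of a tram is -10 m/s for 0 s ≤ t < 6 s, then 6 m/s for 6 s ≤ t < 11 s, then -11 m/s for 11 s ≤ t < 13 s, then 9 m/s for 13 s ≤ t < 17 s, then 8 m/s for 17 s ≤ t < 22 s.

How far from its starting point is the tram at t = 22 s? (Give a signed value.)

Net displacement equals the area under the velocity-time graph (areas below the axis count negative).
0–6 s: -10 × 6 = -60 m
6–11 s: 6 × 5 = 30 m
11–13 s: -11 × 2 = -22 m
13–17 s: 9 × 4 = 36 m
17–22 s: 8 × 5 = 40 m
Net displacement = 24 m

24 m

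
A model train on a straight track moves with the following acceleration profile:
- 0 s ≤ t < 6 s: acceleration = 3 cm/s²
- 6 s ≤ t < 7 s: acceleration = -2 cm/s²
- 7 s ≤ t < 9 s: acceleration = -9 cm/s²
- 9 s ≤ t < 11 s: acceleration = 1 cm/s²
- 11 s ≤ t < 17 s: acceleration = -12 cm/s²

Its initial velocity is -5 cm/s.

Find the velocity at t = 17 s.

-77 cm/s

Δv equals the area under the a-t graph; then v = v₀ + Δv.
0–6 s: 3 × 6 = 18 cm/s
6–7 s: -2 × 1 = -2 cm/s
7–9 s: -9 × 2 = -18 cm/s
9–11 s: 1 × 2 = 2 cm/s
11–17 s: -12 × 6 = -72 cm/s
Δv = -72 cm/s, so v(17) = -5 + (-72) = -77 cm/s.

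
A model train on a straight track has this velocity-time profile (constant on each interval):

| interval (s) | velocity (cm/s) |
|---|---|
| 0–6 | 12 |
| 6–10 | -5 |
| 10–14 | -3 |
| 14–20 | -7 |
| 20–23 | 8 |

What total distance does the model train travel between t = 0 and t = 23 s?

Total distance travelled is ∫|v| dt — sum the magnitudes of each area piece.
0–6 s: |12| × 6 = 72 cm
6–10 s: |-5| × 4 = 20 cm
10–14 s: |-3| × 4 = 12 cm
14–20 s: |-7| × 6 = 42 cm
20–23 s: |8| × 3 = 24 cm
Total distance = 170 cm

170 cm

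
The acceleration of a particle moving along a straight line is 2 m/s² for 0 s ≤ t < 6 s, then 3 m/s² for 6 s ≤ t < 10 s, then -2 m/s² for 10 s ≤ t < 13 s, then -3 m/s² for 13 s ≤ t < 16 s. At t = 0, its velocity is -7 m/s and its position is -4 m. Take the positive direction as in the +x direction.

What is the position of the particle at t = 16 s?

On each constant-a segment, Δv = aΔt and Δx = v₀Δt + ½aΔt²; chain segment to segment.
0–6 s: v starts -7 m/s; Δx = -7·6 + ½·2·6² = -6 m; v ends 5 m/s.
6–10 s: v starts 5 m/s; Δx = 5·4 + ½·3·4² = 44 m; v ends 17 m/s.
10–13 s: v starts 17 m/s; Δx = 17·3 + ½·-2·3² = 42 m; v ends 11 m/s.
13–16 s: v starts 11 m/s; Δx = 11·3 + ½·-3·3² = 19.5 m; v ends 2 m/s.
x(16) = -4 + Σ Δx = 95.5 m.

95.5 m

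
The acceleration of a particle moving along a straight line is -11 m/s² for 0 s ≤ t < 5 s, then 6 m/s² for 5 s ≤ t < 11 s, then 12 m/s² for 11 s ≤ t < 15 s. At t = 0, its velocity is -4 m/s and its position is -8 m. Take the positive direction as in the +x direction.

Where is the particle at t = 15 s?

-407.5 m

On each constant-a segment, Δv = aΔt and Δx = v₀Δt + ½aΔt²; chain segment to segment.
0–5 s: v starts -4 m/s; Δx = -4·5 + ½·-11·5² = -157.5 m; v ends -59 m/s.
5–11 s: v starts -59 m/s; Δx = -59·6 + ½·6·6² = -246 m; v ends -23 m/s.
11–15 s: v starts -23 m/s; Δx = -23·4 + ½·12·4² = 4 m; v ends 25 m/s.
x(15) = -8 + Σ Δx = -407.5 m.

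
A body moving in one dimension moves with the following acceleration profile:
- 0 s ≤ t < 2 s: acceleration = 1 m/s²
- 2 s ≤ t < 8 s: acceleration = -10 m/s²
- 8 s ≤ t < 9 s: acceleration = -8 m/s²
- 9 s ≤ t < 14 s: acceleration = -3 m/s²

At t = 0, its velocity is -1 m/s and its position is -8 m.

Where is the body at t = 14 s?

-617.5 m

On each constant-a segment, Δv = aΔt and Δx = v₀Δt + ½aΔt²; chain segment to segment.
0–2 s: v starts -1 m/s; Δx = -1·2 + ½·1·2² = 0 m; v ends 1 m/s.
2–8 s: v starts 1 m/s; Δx = 1·6 + ½·-10·6² = -174 m; v ends -59 m/s.
8–9 s: v starts -59 m/s; Δx = -59·1 + ½·-8·1² = -63 m; v ends -67 m/s.
9–14 s: v starts -67 m/s; Δx = -67·5 + ½·-3·5² = -372.5 m; v ends -82 m/s.
x(14) = -8 + Σ Δx = -617.5 m.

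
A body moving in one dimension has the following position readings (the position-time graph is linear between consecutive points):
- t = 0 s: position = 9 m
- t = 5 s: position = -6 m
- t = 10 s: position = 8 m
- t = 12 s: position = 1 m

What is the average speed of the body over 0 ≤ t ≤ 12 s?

Average speed = (total path length)/(elapsed time); on a piecewise-linear x-t graph the path length is Σ|Δx|.
0–5 s: |Δx| = |-6 − 9| = 15 m
5–10 s: |Δx| = |8 − -6| = 14 m
10–12 s: |Δx| = |1 − 8| = 7 m
Total path = 36 m; average speed = 36/12 = 3 m/s.

3 m/s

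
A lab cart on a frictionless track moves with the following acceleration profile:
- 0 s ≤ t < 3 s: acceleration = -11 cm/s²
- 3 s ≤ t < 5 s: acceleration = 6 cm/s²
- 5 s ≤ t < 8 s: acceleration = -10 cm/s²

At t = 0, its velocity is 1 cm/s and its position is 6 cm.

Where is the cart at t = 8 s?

On each constant-a segment, Δv = aΔt and Δx = v₀Δt + ½aΔt²; chain segment to segment.
0–3 s: v starts 1 cm/s; Δx = 1·3 + ½·-11·3² = -46.5 cm; v ends -32 cm/s.
3–5 s: v starts -32 cm/s; Δx = -32·2 + ½·6·2² = -52 cm; v ends -20 cm/s.
5–8 s: v starts -20 cm/s; Δx = -20·3 + ½·-10·3² = -105 cm; v ends -50 cm/s.
x(8) = 6 + Σ Δx = -197.5 cm.

-197.5 cm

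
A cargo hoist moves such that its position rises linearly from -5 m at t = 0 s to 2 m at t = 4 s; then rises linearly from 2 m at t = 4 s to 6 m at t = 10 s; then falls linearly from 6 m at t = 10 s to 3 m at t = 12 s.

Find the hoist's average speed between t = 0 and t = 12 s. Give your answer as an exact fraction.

7/6 m/s

Average speed = (total path length)/(elapsed time); on a piecewise-linear x-t graph the path length is Σ|Δx|.
0–4 s: |Δx| = |2 − -5| = 7 m
4–10 s: |Δx| = |6 − 2| = 4 m
10–12 s: |Δx| = |3 − 6| = 3 m
Total path = 14 m; average speed = 14/12 = 7/6 m/s.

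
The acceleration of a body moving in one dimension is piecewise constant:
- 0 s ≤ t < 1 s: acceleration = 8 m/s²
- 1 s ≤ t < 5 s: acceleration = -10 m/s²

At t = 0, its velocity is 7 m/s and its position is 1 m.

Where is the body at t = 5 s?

-8 m

On each constant-a segment, Δv = aΔt and Δx = v₀Δt + ½aΔt²; chain segment to segment.
0–1 s: v starts 7 m/s; Δx = 7·1 + ½·8·1² = 11 m; v ends 15 m/s.
1–5 s: v starts 15 m/s; Δx = 15·4 + ½·-10·4² = -20 m; v ends -25 m/s.
x(5) = 1 + Σ Δx = -8 m.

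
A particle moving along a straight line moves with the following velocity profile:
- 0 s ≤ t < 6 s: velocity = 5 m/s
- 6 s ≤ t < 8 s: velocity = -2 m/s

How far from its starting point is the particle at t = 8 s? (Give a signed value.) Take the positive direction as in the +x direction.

26 m

Displacement is the signed area under the v-t curve.
0–6 s: 5 × 6 = 30 m
6–8 s: -2 × 2 = -4 m
Net displacement = 26 m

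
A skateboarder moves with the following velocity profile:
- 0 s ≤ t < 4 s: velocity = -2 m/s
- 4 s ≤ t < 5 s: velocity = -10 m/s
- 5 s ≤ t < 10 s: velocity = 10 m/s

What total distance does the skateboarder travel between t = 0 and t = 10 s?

68 m

Distance (not displacement) is the total path length: add the absolute areas under v-t.
0–4 s: |-2| × 4 = 8 m
4–5 s: |-10| × 1 = 10 m
5–10 s: |10| × 5 = 50 m
Total distance = 68 m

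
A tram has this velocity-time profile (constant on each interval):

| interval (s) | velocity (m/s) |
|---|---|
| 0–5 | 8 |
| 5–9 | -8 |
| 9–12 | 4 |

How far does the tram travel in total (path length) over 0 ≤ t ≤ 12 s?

Distance (not displacement) is the total path length: add the absolute areas under v-t.
0–5 s: |8| × 5 = 40 m
5–9 s: |-8| × 4 = 32 m
9–12 s: |4| × 3 = 12 m
Total distance = 84 m

84 m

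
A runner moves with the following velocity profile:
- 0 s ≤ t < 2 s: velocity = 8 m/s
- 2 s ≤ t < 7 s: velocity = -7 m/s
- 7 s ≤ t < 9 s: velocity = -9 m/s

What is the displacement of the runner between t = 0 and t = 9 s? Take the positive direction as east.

-37 m

Net displacement equals the area under the velocity-time graph (areas below the axis count negative).
0–2 s: 8 × 2 = 16 m
2–7 s: -7 × 5 = -35 m
7–9 s: -9 × 2 = -18 m
Net displacement = -37 m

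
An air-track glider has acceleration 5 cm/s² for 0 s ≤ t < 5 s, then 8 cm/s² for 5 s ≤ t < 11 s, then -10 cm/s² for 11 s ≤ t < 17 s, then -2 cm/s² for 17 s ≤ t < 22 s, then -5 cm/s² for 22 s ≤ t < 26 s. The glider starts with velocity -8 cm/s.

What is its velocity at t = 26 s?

-25 cm/s

Δv equals the area under the a-t graph; then v = v₀ + Δv.
0–5 s: 5 × 5 = 25 cm/s
5–11 s: 8 × 6 = 48 cm/s
11–17 s: -10 × 6 = -60 cm/s
17–22 s: -2 × 5 = -10 cm/s
22–26 s: -5 × 4 = -20 cm/s
Δv = -17 cm/s, so v(26) = -8 + (-17) = -25 cm/s.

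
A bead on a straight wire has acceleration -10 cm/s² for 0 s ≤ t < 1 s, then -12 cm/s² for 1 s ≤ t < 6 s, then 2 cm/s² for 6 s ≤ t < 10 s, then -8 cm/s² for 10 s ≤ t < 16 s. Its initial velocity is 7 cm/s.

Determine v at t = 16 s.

-103 cm/s

Δv equals the area under the a-t graph; then v = v₀ + Δv.
0–1 s: -10 × 1 = -10 cm/s
1–6 s: -12 × 5 = -60 cm/s
6–10 s: 2 × 4 = 8 cm/s
10–16 s: -8 × 6 = -48 cm/s
Δv = -110 cm/s, so v(16) = 7 + (-110) = -103 cm/s.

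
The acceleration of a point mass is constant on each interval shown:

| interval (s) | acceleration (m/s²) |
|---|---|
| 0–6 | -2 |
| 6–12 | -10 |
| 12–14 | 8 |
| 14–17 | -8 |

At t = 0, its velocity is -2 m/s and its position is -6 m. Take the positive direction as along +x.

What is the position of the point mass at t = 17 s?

On each constant-a segment, Δv = aΔt and Δx = v₀Δt + ½aΔt²; chain segment to segment.
0–6 s: v starts -2 m/s; Δx = -2·6 + ½·-2·6² = -48 m; v ends -14 m/s.
6–12 s: v starts -14 m/s; Δx = -14·6 + ½·-10·6² = -264 m; v ends -74 m/s.
12–14 s: v starts -74 m/s; Δx = -74·2 + ½·8·2² = -132 m; v ends -58 m/s.
14–17 s: v starts -58 m/s; Δx = -58·3 + ½·-8·3² = -210 m; v ends -82 m/s.
x(17) = -6 + Σ Δx = -660 m.

-660 m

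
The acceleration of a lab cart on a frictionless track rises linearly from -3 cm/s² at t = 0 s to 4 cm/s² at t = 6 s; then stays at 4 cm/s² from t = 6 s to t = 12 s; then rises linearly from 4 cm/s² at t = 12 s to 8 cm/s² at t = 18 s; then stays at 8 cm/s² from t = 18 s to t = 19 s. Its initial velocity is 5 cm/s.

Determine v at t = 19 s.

Δv equals the area under the a-t graph; then v = v₀ + Δv.
0–6 s: ½(-3 + 4)(6) = 3 cm/s
6–12 s: 4 × 6 = 24 cm/s
12–18 s: ½(4 + 8)(6) = 36 cm/s
18–19 s: 8 × 1 = 8 cm/s
Δv = 71 cm/s, so v(19) = 5 + (71) = 76 cm/s.

76 cm/s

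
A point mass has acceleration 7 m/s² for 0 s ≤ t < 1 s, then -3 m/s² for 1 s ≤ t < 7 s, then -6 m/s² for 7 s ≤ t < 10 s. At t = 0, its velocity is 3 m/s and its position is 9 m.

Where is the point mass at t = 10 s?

-29.5 m

On each constant-a segment, Δv = aΔt and Δx = v₀Δt + ½aΔt²; chain segment to segment.
0–1 s: v starts 3 m/s; Δx = 3·1 + ½·7·1² = 6.5 m; v ends 10 m/s.
1–7 s: v starts 10 m/s; Δx = 10·6 + ½·-3·6² = 6 m; v ends -8 m/s.
7–10 s: v starts -8 m/s; Δx = -8·3 + ½·-6·3² = -51 m; v ends -26 m/s.
x(10) = 9 + Σ Δx = -29.5 m.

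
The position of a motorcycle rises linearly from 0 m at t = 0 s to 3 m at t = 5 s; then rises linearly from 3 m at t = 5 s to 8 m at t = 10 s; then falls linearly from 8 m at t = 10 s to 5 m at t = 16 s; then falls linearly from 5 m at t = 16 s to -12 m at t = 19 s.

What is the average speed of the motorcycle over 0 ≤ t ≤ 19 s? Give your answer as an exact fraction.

28/19 m/s

Average speed = (total path length)/(elapsed time); on a piecewise-linear x-t graph the path length is Σ|Δx|.
0–5 s: |Δx| = |3 − 0| = 3 m
5–10 s: |Δx| = |8 − 3| = 5 m
10–16 s: |Δx| = |5 − 8| = 3 m
16–19 s: |Δx| = |-12 − 5| = 17 m
Total path = 28 m; average speed = 28/19 = 28/19 m/s.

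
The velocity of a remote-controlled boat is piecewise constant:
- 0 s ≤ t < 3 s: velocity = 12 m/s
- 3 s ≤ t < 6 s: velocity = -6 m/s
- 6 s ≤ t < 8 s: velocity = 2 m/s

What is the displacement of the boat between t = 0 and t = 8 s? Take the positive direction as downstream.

22 m

Displacement is the signed area under the v-t curve.
0–3 s: 12 × 3 = 36 m
3–6 s: -6 × 3 = -18 m
6–8 s: 2 × 2 = 4 m
Net displacement = 22 m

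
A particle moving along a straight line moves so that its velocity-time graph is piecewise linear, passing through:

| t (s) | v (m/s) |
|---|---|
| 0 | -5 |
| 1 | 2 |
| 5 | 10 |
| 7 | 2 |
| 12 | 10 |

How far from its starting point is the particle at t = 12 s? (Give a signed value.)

64.5 m

Net displacement equals the area under the velocity-time graph (areas below the axis count negative).
0–1 s: ½(-5 + 2)(1) = -1.5 m
1–5 s: ½(2 + 10)(4) = 24 m
5–7 s: ½(10 + 2)(2) = 12 m
7–12 s: ½(2 + 10)(5) = 30 m
Net displacement = 64.5 m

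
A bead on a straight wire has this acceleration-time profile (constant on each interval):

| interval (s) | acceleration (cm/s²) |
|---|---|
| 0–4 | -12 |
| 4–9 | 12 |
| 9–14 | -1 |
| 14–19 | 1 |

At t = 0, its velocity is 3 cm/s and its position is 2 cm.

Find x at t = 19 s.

-32 cm

On each constant-a segment, Δv = aΔt and Δx = v₀Δt + ½aΔt²; chain segment to segment.
0–4 s: v starts 3 cm/s; Δx = 3·4 + ½·-12·4² = -84 cm; v ends -45 cm/s.
4–9 s: v starts -45 cm/s; Δx = -45·5 + ½·12·5² = -75 cm; v ends 15 cm/s.
9–14 s: v starts 15 cm/s; Δx = 15·5 + ½·-1·5² = 62.5 cm; v ends 10 cm/s.
14–19 s: v starts 10 cm/s; Δx = 10·5 + ½·1·5² = 62.5 cm; v ends 15 cm/s.
x(19) = 2 + Σ Δx = -32 cm.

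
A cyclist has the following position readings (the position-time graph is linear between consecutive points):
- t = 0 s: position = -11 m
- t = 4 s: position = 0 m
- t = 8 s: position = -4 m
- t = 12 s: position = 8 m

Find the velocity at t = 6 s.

-1 m/s

Velocity is the slope of the x-t graph on 4–8 s: (-4 − 0)/(8 − 4) = -1 m/s.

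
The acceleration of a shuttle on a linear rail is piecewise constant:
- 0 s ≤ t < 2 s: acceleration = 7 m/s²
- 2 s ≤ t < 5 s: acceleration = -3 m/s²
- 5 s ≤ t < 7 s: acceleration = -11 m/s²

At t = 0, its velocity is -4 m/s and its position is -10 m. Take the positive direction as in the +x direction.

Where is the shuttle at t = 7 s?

On each constant-a segment, Δv = aΔt and Δx = v₀Δt + ½aΔt²; chain segment to segment.
0–2 s: v starts -4 m/s; Δx = -4·2 + ½·7·2² = 6 m; v ends 10 m/s.
2–5 s: v starts 10 m/s; Δx = 10·3 + ½·-3·3² = 16.5 m; v ends 1 m/s.
5–7 s: v starts 1 m/s; Δx = 1·2 + ½·-11·2² = -20 m; v ends -21 m/s.
x(7) = -10 + Σ Δx = -7.5 m.

-7.5 m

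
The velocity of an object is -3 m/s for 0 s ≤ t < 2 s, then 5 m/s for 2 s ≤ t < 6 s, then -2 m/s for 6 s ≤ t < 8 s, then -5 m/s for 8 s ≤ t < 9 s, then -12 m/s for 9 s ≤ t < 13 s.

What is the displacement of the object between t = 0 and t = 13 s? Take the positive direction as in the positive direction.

-43 m

Displacement is the signed area under the v-t curve.
0–2 s: -3 × 2 = -6 m
2–6 s: 5 × 4 = 20 m
6–8 s: -2 × 2 = -4 m
8–9 s: -5 × 1 = -5 m
9–13 s: -12 × 4 = -48 m
Net displacement = -43 m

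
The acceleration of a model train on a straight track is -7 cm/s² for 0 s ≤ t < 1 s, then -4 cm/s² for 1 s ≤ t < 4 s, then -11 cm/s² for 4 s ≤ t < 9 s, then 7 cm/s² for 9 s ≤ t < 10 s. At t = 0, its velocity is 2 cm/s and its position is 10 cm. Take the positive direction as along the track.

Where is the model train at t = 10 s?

-315.5 cm

On each constant-a segment, Δv = aΔt and Δx = v₀Δt + ½aΔt²; chain segment to segment.
0–1 s: v starts 2 cm/s; Δx = 2·1 + ½·-7·1² = -1.5 cm; v ends -5 cm/s.
1–4 s: v starts -5 cm/s; Δx = -5·3 + ½·-4·3² = -33 cm; v ends -17 cm/s.
4–9 s: v starts -17 cm/s; Δx = -17·5 + ½·-11·5² = -222.5 cm; v ends -72 cm/s.
9–10 s: v starts -72 cm/s; Δx = -72·1 + ½·7·1² = -68.5 cm; v ends -65 cm/s.
x(10) = 10 + Σ Δx = -315.5 cm.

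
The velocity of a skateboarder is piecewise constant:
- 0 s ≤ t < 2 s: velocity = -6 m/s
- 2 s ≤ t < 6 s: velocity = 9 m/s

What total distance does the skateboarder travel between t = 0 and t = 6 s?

Distance (not displacement) is the total path length: add the absolute areas under v-t.
0–2 s: |-6| × 2 = 12 m
2–6 s: |9| × 4 = 36 m
Total distance = 48 m

48 m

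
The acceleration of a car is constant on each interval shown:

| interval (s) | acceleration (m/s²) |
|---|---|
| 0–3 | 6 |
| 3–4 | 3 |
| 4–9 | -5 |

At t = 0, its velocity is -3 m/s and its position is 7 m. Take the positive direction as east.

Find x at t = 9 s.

69 m

On each constant-a segment, Δv = aΔt and Δx = v₀Δt + ½aΔt²; chain segment to segment.
0–3 s: v starts -3 m/s; Δx = -3·3 + ½·6·3² = 18 m; v ends 15 m/s.
3–4 s: v starts 15 m/s; Δx = 15·1 + ½·3·1² = 16.5 m; v ends 18 m/s.
4–9 s: v starts 18 m/s; Δx = 18·5 + ½·-5·5² = 27.5 m; v ends -7 m/s.
x(9) = 7 + Σ Δx = 69 m.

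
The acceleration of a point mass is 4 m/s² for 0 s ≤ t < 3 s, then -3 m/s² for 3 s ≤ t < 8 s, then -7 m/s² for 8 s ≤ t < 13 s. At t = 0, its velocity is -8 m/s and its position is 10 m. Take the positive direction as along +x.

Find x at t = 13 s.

On each constant-a segment, Δv = aΔt and Δx = v₀Δt + ½aΔt²; chain segment to segment.
0–3 s: v starts -8 m/s; Δx = -8·3 + ½·4·3² = -6 m; v ends 4 m/s.
3–8 s: v starts 4 m/s; Δx = 4·5 + ½·-3·5² = -17.5 m; v ends -11 m/s.
8–13 s: v starts -11 m/s; Δx = -11·5 + ½·-7·5² = -142.5 m; v ends -46 m/s.
x(13) = 10 + Σ Δx = -156 m.

-156 m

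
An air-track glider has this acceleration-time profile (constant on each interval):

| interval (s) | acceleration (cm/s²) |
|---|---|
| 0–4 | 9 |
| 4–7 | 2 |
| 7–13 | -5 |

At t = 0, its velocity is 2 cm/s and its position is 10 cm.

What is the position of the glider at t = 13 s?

On each constant-a segment, Δv = aΔt and Δx = v₀Δt + ½aΔt²; chain segment to segment.
0–4 s: v starts 2 cm/s; Δx = 2·4 + ½·9·4² = 80 cm; v ends 38 cm/s.
4–7 s: v starts 38 cm/s; Δx = 38·3 + ½·2·3² = 123 cm; v ends 44 cm/s.
7–13 s: v starts 44 cm/s; Δx = 44·6 + ½·-5·6² = 174 cm; v ends 14 cm/s.
x(13) = 10 + Σ Δx = 387 cm.

387 cm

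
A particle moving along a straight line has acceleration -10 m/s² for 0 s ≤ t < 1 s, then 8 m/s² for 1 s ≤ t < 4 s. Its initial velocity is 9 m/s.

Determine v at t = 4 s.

Δv equals the area under the a-t graph; then v = v₀ + Δv.
0–1 s: -10 × 1 = -10 m/s
1–4 s: 8 × 3 = 24 m/s
Δv = 14 m/s, so v(4) = 9 + (14) = 23 m/s.

23 m/s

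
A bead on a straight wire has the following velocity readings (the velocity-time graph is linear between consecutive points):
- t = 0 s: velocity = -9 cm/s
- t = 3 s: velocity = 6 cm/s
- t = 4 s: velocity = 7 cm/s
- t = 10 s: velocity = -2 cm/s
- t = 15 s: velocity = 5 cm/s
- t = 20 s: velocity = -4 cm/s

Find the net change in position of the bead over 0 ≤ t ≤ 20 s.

Displacement is the signed area under the v-t curve.
0–3 s: ½(-9 + 6)(3) = -4.5 cm
3–4 s: ½(6 + 7)(1) = 6.5 cm
4–10 s: ½(7 + -2)(6) = 15 cm
10–15 s: ½(-2 + 5)(5) = 7.5 cm
15–20 s: ½(5 + -4)(5) = 2.5 cm
Net displacement = 27 cm

27 cm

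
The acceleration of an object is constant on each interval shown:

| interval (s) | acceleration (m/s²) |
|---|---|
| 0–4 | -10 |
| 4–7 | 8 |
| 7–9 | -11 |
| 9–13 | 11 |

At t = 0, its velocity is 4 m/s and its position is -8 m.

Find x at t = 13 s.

On each constant-a segment, Δv = aΔt and Δx = v₀Δt + ½aΔt²; chain segment to segment.
0–4 s: v starts 4 m/s; Δx = 4·4 + ½·-10·4² = -64 m; v ends -36 m/s.
4–7 s: v starts -36 m/s; Δx = -36·3 + ½·8·3² = -72 m; v ends -12 m/s.
7–9 s: v starts -12 m/s; Δx = -12·2 + ½·-11·2² = -46 m; v ends -34 m/s.
9–13 s: v starts -34 m/s; Δx = -34·4 + ½·11·4² = -48 m; v ends 10 m/s.
x(13) = -8 + Σ Δx = -238 m.

-238 m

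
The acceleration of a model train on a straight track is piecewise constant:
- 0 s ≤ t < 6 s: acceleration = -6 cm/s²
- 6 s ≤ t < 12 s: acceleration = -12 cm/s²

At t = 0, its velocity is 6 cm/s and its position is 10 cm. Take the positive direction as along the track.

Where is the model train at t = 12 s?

On each constant-a segment, Δv = aΔt and Δx = v₀Δt + ½aΔt²; chain segment to segment.
0–6 s: v starts 6 cm/s; Δx = 6·6 + ½·-6·6² = -72 cm; v ends -30 cm/s.
6–12 s: v starts -30 cm/s; Δx = -30·6 + ½·-12·6² = -396 cm; v ends -102 cm/s.
x(12) = 10 + Σ Δx = -458 cm.

-458 cm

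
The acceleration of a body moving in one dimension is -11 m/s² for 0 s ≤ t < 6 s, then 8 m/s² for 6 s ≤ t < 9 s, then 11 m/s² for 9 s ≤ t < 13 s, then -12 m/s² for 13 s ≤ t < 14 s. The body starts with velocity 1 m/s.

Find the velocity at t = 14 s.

-9 m/s

Δv equals the area under the a-t graph; then v = v₀ + Δv.
0–6 s: -11 × 6 = -66 m/s
6–9 s: 8 × 3 = 24 m/s
9–13 s: 11 × 4 = 44 m/s
13–14 s: -12 × 1 = -12 m/s
Δv = -10 m/s, so v(14) = 1 + (-10) = -9 m/s.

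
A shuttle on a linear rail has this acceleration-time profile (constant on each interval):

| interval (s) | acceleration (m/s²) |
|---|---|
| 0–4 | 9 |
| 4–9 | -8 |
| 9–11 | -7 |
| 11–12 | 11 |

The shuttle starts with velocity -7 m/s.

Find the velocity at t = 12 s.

Δv equals the area under the a-t graph; then v = v₀ + Δv.
0–4 s: 9 × 4 = 36 m/s
4–9 s: -8 × 5 = -40 m/s
9–11 s: -7 × 2 = -14 m/s
11–12 s: 11 × 1 = 11 m/s
Δv = -7 m/s, so v(12) = -7 + (-7) = -14 m/s.

-14 m/s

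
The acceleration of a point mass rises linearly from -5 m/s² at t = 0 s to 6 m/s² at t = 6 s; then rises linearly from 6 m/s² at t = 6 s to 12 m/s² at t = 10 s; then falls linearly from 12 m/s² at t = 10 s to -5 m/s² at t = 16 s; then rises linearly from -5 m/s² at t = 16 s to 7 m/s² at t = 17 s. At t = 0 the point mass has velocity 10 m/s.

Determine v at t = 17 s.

Δv equals the area under the a-t graph; then v = v₀ + Δv.
0–6 s: ½(-5 + 6)(6) = 3 m/s
6–10 s: ½(6 + 12)(4) = 36 m/s
10–16 s: ½(12 + -5)(6) = 21 m/s
16–17 s: ½(-5 + 7)(1) = 1 m/s
Δv = 61 m/s, so v(17) = 10 + (61) = 71 m/s.

71 m/s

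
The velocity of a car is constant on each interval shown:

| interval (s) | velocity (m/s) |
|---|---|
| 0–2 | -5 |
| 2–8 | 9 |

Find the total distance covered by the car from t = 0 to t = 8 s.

Total distance travelled is ∫|v| dt — sum the magnitudes of each area piece.
0–2 s: |-5| × 2 = 10 m
2–8 s: |9| × 6 = 54 m
Total distance = 64 m

64 m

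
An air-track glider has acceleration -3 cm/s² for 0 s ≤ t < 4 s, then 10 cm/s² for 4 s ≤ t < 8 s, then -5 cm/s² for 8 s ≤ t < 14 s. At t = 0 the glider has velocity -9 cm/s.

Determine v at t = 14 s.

-11 cm/s

Δv equals the area under the a-t graph; then v = v₀ + Δv.
0–4 s: -3 × 4 = -12 cm/s
4–8 s: 10 × 4 = 40 cm/s
8–14 s: -5 × 6 = -30 cm/s
Δv = -2 cm/s, so v(14) = -9 + (-2) = -11 cm/s.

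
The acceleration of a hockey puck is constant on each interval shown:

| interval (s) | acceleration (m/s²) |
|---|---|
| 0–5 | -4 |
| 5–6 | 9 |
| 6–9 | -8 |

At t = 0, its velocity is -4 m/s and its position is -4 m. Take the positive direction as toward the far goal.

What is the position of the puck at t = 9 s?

-174.5 m

On each constant-a segment, Δv = aΔt and Δx = v₀Δt + ½aΔt²; chain segment to segment.
0–5 s: v starts -4 m/s; Δx = -4·5 + ½·-4·5² = -70 m; v ends -24 m/s.
5–6 s: v starts -24 m/s; Δx = -24·1 + ½·9·1² = -19.5 m; v ends -15 m/s.
6–9 s: v starts -15 m/s; Δx = -15·3 + ½·-8·3² = -81 m; v ends -39 m/s.
x(9) = -4 + Σ Δx = -174.5 m.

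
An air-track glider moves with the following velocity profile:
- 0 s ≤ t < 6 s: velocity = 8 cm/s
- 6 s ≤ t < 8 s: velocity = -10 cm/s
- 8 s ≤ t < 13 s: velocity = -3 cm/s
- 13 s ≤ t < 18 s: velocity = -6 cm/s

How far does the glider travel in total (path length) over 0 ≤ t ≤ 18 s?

Total distance travelled is ∫|v| dt — sum the magnitudes of each area piece.
0–6 s: |8| × 6 = 48 cm
6–8 s: |-10| × 2 = 20 cm
8–13 s: |-3| × 5 = 15 cm
13–18 s: |-6| × 5 = 30 cm
Total distance = 113 cm

113 cm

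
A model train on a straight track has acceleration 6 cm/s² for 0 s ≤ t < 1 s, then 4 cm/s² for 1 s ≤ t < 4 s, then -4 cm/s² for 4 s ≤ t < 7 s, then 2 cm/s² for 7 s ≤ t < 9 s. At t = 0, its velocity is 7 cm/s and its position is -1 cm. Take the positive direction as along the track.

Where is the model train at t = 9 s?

On each constant-a segment, Δv = aΔt and Δx = v₀Δt + ½aΔt²; chain segment to segment.
0–1 s: v starts 7 cm/s; Δx = 7·1 + ½·6·1² = 10 cm; v ends 13 cm/s.
1–4 s: v starts 13 cm/s; Δx = 13·3 + ½·4·3² = 57 cm; v ends 25 cm/s.
4–7 s: v starts 25 cm/s; Δx = 25·3 + ½·-4·3² = 57 cm; v ends 13 cm/s.
7–9 s: v starts 13 cm/s; Δx = 13·2 + ½·2·2² = 30 cm; v ends 17 cm/s.
x(9) = -1 + Σ Δx = 153 cm.

153 cm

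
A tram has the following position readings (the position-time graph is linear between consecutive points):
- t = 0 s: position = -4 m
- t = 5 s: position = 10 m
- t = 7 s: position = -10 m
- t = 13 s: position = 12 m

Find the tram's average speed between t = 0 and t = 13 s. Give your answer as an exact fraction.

Average speed = (total path length)/(elapsed time); on a piecewise-linear x-t graph the path length is Σ|Δx|.
0–5 s: |Δx| = |10 − -4| = 14 m
5–7 s: |Δx| = |-10 − 10| = 20 m
7–13 s: |Δx| = |12 − -10| = 22 m
Total path = 56 m; average speed = 56/13 = 56/13 m/s.

56/13 m/s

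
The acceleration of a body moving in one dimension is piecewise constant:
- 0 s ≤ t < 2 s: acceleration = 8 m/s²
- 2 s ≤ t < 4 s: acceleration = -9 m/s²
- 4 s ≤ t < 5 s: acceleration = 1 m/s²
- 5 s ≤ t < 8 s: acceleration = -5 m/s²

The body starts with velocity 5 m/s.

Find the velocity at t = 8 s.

Δv equals the area under the a-t graph; then v = v₀ + Δv.
0–2 s: 8 × 2 = 16 m/s
2–4 s: -9 × 2 = -18 m/s
4–5 s: 1 × 1 = 1 m/s
5–8 s: -5 × 3 = -15 m/s
Δv = -16 m/s, so v(8) = 5 + (-16) = -11 m/s.

-11 m/s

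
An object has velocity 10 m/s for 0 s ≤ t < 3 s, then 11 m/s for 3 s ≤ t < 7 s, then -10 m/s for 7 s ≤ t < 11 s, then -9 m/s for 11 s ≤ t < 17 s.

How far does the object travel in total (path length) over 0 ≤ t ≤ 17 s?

168 m

Total distance travelled is ∫|v| dt — sum the magnitudes of each area piece.
0–3 s: |10| × 3 = 30 m
3–7 s: |11| × 4 = 44 m
7–11 s: |-10| × 4 = 40 m
11–17 s: |-9| × 6 = 54 m
Total distance = 168 m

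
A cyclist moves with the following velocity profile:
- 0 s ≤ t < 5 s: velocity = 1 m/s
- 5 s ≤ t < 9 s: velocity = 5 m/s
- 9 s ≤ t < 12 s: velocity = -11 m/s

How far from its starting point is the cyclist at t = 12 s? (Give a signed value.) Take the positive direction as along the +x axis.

Net displacement equals the area under the velocity-time graph (areas below the axis count negative).
0–5 s: 1 × 5 = 5 m
5–9 s: 5 × 4 = 20 m
9–12 s: -11 × 3 = -33 m
Net displacement = -8 m

-8 m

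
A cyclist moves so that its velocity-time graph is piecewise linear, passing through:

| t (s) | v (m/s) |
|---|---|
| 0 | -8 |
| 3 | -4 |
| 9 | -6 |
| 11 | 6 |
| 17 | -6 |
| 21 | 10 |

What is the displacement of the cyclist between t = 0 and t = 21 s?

Displacement is the signed area under the v-t curve.
0–3 s: ½(-8 + -4)(3) = -18 m
3–9 s: ½(-4 + -6)(6) = -30 m
9–11 s: ½(-6 + 6)(2) = 0 m
11–17 s: ½(6 + -6)(6) = 0 m
17–21 s: ½(-6 + 10)(4) = 8 m
Net displacement = -40 m

-40 m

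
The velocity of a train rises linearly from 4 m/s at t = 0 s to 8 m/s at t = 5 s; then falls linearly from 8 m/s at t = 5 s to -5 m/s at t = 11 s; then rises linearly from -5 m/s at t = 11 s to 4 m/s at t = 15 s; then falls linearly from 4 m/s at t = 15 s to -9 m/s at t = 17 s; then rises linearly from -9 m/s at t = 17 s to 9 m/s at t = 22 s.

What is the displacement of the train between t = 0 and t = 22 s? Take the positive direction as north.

32 m

Net displacement equals the area under the velocity-time graph (areas below the axis count negative).
0–5 s: ½(4 + 8)(5) = 30 m
5–11 s: ½(8 + -5)(6) = 9 m
11–15 s: ½(-5 + 4)(4) = -2 m
15–17 s: ½(4 + -9)(2) = -5 m
17–22 s: ½(-9 + 9)(5) = 0 m
Net displacement = 32 m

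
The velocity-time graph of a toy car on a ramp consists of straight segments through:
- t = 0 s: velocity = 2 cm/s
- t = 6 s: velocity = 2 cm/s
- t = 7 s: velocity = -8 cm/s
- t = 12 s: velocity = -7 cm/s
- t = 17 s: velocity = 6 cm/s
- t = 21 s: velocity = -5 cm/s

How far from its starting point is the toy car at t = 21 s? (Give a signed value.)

-29 cm

Net displacement equals the area under the velocity-time graph (areas below the axis count negative).
0–6 s: 2 × 6 = 12 cm
6–7 s: ½(2 + -8)(1) = -3 cm
7–12 s: ½(-8 + -7)(5) = -37.5 cm
12–17 s: ½(-7 + 6)(5) = -2.5 cm
17–21 s: ½(6 + -5)(4) = 2 cm
Net displacement = -29 cm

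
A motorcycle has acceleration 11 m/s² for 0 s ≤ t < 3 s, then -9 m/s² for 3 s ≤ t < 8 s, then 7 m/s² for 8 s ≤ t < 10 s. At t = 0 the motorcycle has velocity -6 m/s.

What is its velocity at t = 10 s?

Δv equals the area under the a-t graph; then v = v₀ + Δv.
0–3 s: 11 × 3 = 33 m/s
3–8 s: -9 × 5 = -45 m/s
8–10 s: 7 × 2 = 14 m/s
Δv = 2 m/s, so v(10) = -6 + (2) = -4 m/s.

-4 m/s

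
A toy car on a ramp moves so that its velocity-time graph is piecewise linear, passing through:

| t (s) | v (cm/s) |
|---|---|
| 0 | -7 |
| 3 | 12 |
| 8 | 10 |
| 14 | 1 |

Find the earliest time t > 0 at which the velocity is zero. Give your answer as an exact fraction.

v changes sign on 0–3 s (from -7 to 12); the graph is linear there, so v = 0 at t = 0 + (7)·(3 − 0)/(12 − -7) = 21/19 s.

t = 21/19 s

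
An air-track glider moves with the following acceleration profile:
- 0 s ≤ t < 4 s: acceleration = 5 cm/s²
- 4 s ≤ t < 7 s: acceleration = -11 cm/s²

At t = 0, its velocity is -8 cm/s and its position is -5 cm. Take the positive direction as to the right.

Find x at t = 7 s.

On each constant-a segment, Δv = aΔt and Δx = v₀Δt + ½aΔt²; chain segment to segment.
0–4 s: v starts -8 cm/s; Δx = -8·4 + ½·5·4² = 8 cm; v ends 12 cm/s.
4–7 s: v starts 12 cm/s; Δx = 12·3 + ½·-11·3² = -13.5 cm; v ends -21 cm/s.
x(7) = -5 + Σ Δx = -10.5 cm.

-10.5 cm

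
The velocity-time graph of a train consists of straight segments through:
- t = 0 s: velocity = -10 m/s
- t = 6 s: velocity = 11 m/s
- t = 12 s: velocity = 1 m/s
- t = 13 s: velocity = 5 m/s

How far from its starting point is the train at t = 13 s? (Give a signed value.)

Net displacement equals the area under the velocity-time graph (areas below the axis count negative).
0–6 s: ½(-10 + 11)(6) = 3 m
6–12 s: ½(11 + 1)(6) = 36 m
12–13 s: ½(1 + 5)(1) = 3 m
Net displacement = 42 m

42 m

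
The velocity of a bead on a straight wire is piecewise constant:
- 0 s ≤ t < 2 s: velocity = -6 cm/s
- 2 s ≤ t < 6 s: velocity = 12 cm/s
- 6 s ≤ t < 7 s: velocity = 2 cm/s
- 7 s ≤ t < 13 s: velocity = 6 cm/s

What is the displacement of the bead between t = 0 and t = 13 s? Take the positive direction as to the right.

74 cm

Net displacement equals the area under the velocity-time graph (areas below the axis count negative).
0–2 s: -6 × 2 = -12 cm
2–6 s: 12 × 4 = 48 cm
6–7 s: 2 × 1 = 2 cm
7–13 s: 6 × 6 = 36 cm
Net displacement = 74 cm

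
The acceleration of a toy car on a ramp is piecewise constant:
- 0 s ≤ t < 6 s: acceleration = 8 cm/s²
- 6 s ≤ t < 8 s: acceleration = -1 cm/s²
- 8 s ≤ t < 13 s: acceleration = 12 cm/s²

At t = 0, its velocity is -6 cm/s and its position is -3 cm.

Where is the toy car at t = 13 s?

537 cm

On each constant-a segment, Δv = aΔt and Δx = v₀Δt + ½aΔt²; chain segment to segment.
0–6 s: v starts -6 cm/s; Δx = -6·6 + ½·8·6² = 108 cm; v ends 42 cm/s.
6–8 s: v starts 42 cm/s; Δx = 42·2 + ½·-1·2² = 82 cm; v ends 40 cm/s.
8–13 s: v starts 40 cm/s; Δx = 40·5 + ½·12·5² = 350 cm; v ends 100 cm/s.
x(13) = -3 + Σ Δx = 537 cm.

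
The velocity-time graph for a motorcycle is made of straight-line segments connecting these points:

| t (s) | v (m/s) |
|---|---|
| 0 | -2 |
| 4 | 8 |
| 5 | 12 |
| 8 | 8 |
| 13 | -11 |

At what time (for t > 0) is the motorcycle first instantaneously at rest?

v changes sign on 0–4 s (from -2 to 8); the graph is linear there, so v = 0 at t = 0 + (2)·(4 − 0)/(8 − -2) = 0.8 s.

t = 0.8 s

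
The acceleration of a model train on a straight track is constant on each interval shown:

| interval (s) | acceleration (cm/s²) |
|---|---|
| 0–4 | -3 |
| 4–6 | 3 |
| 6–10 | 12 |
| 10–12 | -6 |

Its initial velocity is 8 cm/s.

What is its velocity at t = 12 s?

Δv equals the area under the a-t graph; then v = v₀ + Δv.
0–4 s: -3 × 4 = -12 cm/s
4–6 s: 3 × 2 = 6 cm/s
6–10 s: 12 × 4 = 48 cm/s
10–12 s: -6 × 2 = -12 cm/s
Δv = 30 cm/s, so v(12) = 8 + (30) = 38 cm/s.

38 cm/s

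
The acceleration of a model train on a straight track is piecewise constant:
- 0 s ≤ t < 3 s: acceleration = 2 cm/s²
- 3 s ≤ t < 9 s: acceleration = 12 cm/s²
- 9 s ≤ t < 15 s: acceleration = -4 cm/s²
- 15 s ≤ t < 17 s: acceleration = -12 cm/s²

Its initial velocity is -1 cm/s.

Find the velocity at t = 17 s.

Δv equals the area under the a-t graph; then v = v₀ + Δv.
0–3 s: 2 × 3 = 6 cm/s
3–9 s: 12 × 6 = 72 cm/s
9–15 s: -4 × 6 = -24 cm/s
15–17 s: -12 × 2 = -24 cm/s
Δv = 30 cm/s, so v(17) = -1 + (30) = 29 cm/s.

29 cm/s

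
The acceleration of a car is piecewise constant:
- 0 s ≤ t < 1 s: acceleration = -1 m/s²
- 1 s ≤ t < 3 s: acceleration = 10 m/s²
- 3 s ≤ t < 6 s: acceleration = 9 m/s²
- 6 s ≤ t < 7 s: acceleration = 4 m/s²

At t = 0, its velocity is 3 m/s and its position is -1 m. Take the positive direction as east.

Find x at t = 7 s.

On each constant-a segment, Δv = aΔt and Δx = v₀Δt + ½aΔt²; chain segment to segment.
0–1 s: v starts 3 m/s; Δx = 3·1 + ½·-1·1² = 2.5 m; v ends 2 m/s.
1–3 s: v starts 2 m/s; Δx = 2·2 + ½·10·2² = 24 m; v ends 22 m/s.
3–6 s: v starts 22 m/s; Δx = 22·3 + ½·9·3² = 106.5 m; v ends 49 m/s.
6–7 s: v starts 49 m/s; Δx = 49·1 + ½·4·1² = 51 m; v ends 53 m/s.
x(7) = -1 + Σ Δx = 183 m.

183 m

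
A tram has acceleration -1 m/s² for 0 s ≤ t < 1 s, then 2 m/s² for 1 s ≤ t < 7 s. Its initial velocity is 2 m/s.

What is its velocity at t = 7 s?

13 m/s

Δv equals the area under the a-t graph; then v = v₀ + Δv.
0–1 s: -1 × 1 = -1 m/s
1–7 s: 2 × 6 = 12 m/s
Δv = 11 m/s, so v(7) = 2 + (11) = 13 m/s.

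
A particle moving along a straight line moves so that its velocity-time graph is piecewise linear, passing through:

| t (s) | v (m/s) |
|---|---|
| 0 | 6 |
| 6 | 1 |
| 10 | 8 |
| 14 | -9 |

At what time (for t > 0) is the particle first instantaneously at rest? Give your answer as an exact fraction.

v changes sign on 10–14 s (from 8 to -9); the graph is linear there, so v = 0 at t = 10 + (-8)·(14 − 10)/(-9 − 8) = 202/17 s.

t = 202/17 s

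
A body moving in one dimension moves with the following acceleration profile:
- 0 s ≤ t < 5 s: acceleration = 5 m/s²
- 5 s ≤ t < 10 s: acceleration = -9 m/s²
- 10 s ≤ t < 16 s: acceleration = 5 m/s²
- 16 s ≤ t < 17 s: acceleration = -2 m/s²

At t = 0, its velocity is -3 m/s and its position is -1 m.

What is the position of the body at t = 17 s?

On each constant-a segment, Δv = aΔt and Δx = v₀Δt + ½aΔt²; chain segment to segment.
0–5 s: v starts -3 m/s; Δx = -3·5 + ½·5·5² = 47.5 m; v ends 22 m/s.
5–10 s: v starts 22 m/s; Δx = 22·5 + ½·-9·5² = -2.5 m; v ends -23 m/s.
10–16 s: v starts -23 m/s; Δx = -23·6 + ½·5·6² = -48 m; v ends 7 m/s.
16–17 s: v starts 7 m/s; Δx = 7·1 + ½·-2·1² = 6 m; v ends 5 m/s.
x(17) = -1 + Σ Δx = 2 m.

2 m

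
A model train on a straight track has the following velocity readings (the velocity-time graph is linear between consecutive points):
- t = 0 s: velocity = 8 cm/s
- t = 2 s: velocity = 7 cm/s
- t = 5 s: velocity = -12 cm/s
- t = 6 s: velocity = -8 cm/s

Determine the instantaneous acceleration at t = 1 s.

Acceleration is the slope of the v-t graph on 0–2 s: (7 − 8)/(2 − 0) = -0.5 cm/s².

-0.5 cm/s²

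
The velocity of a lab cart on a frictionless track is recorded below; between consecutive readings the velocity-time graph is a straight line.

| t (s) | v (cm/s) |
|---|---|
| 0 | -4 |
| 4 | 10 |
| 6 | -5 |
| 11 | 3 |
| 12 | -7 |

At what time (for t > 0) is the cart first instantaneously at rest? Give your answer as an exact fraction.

t = 8/7 s

v changes sign on 0–4 s (from -4 to 10); the graph is linear there, so v = 0 at t = 0 + (4)·(4 − 0)/(10 − -4) = 8/7 s.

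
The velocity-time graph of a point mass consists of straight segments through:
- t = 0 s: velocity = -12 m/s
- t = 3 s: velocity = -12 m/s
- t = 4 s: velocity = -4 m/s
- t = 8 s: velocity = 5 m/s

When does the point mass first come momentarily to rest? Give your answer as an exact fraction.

t = 52/9 s

v changes sign on 4–8 s (from -4 to 5); the graph is linear there, so v = 0 at t = 4 + (4)·(8 − 4)/(5 − -4) = 52/9 s.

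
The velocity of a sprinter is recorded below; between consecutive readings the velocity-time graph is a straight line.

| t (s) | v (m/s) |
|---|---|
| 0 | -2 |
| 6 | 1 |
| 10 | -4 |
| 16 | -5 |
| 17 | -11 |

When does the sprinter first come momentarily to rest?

v changes sign on 0–6 s (from -2 to 1); the graph is linear there, so v = 0 at t = 0 + (2)·(6 − 0)/(1 − -2) = 4 s.

t = 4 s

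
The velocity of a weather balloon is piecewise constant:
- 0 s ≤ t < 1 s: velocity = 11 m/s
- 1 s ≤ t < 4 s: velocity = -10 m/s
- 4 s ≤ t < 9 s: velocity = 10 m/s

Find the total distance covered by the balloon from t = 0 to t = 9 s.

Distance (not displacement) is the total path length: add the absolute areas under v-t.
0–1 s: |11| × 1 = 11 m
1–4 s: |-10| × 3 = 30 m
4–9 s: |10| × 5 = 50 m
Total distance = 91 m

91 m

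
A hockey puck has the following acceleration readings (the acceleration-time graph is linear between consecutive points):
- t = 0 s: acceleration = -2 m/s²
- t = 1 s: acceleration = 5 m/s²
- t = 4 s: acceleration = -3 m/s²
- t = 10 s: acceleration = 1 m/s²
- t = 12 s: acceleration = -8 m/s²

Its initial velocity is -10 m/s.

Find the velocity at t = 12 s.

Δv equals the area under the a-t graph; then v = v₀ + Δv.
0–1 s: ½(-2 + 5)(1) = 1.5 m/s
1–4 s: ½(5 + -3)(3) = 3 m/s
4–10 s: ½(-3 + 1)(6) = -6 m/s
10–12 s: ½(1 + -8)(2) = -7 m/s
Δv = -8.5 m/s, so v(12) = -10 + (-8.5) = -18.5 m/s.

-18.5 m/s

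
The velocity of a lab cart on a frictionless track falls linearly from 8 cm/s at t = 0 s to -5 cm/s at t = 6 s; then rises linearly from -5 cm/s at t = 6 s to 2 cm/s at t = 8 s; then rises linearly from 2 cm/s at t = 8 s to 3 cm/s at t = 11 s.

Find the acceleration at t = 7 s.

3.5 cm/s²

Acceleration is the slope of the v-t graph on 6–8 s: (2 − -5)/(8 − 6) = 3.5 cm/s².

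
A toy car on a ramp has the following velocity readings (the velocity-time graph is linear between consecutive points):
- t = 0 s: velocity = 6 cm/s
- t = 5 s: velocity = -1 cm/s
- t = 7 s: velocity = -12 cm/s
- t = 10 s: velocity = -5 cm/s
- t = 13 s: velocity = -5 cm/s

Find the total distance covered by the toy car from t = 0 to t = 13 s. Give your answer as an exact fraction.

Total distance travelled is ∫|v| dt — sum the magnitudes of each area piece.
0–5 s: v = 0 at t = 30/7 s; triangle areas 90/7 + 5/14 = 185/14 cm
5–7 s: |½(-1 + -12)(2)| = 13 cm
7–10 s: |½(-12 + -5)(3)| = 25.5 cm
10–13 s: |-5| × 3 = 15 cm
Total distance = 467/7 cm

467/7 cm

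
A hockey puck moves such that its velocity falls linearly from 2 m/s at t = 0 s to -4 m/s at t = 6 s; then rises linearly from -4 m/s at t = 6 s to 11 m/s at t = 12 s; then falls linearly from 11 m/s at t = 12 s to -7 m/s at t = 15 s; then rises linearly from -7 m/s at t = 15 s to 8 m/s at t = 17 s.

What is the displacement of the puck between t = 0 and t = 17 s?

Net displacement equals the area under the velocity-time graph (areas below the axis count negative).
0–6 s: ½(2 + -4)(6) = -6 m
6–12 s: ½(-4 + 11)(6) = 21 m
12–15 s: ½(11 + -7)(3) = 6 m
15–17 s: ½(-7 + 8)(2) = 1 m
Net displacement = 22 m

22 m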